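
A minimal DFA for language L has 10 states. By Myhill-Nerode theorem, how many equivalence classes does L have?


Myhill-Nerode theorem:
Number of equivalence classes = number of states in minimal DFA
Minimal DFA states = 10
Therefore equivalence classes = 10

10


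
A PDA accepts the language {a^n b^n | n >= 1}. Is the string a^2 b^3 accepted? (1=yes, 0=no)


Language requires equal numbers of a's and b's
PDA pushes for each 'a', pops for each 'b'
Number of a's = 2
Number of b's = 3
2 != 3 -> Reject

0


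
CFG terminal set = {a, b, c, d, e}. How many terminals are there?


Terminal symbols: a, b, c, d, e
Counting each: a (#1), b (#2), c (#3), d (#4), e (#5)
Total = 5

5


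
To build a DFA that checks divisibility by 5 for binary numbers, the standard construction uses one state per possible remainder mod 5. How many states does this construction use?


Divisibility by 5 is tracked via the remainder mod 5: 0, 1, ..., 4
The construction assigns one state to each remainder
Number of remainders = 5

5


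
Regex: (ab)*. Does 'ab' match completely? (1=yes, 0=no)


Pattern: (ab)*
String: 'ab'
Pattern requires: zero or more repetitions of 'ab'
Pairs: ['ab']
All pairs are 'ab'? Yes
Result: 1

1


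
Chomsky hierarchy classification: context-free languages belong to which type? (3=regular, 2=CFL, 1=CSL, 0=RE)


Chomsky hierarchy levels:
  Type 3: Regular (DFA/NFA/regex)
  Type 2: Context-free (PDA)
  Type 1: Context-sensitive
  Type 0: Recursively enumerable (TM)
'context-free' corresponds to Type 2

2


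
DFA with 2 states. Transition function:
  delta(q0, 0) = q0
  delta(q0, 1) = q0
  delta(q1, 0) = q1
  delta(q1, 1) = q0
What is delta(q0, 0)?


Looking up transition function:
delta(q0, 0) in the table
Row: q0, Column: 0
Result: q0

q0


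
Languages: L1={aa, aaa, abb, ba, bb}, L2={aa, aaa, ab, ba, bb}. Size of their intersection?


L1 = {aa, aaa, abb, ba, bb}
L2 = {aa, aaa, ab, ba, bb}
Checking each string in L1 against L2:
  'aa': in L2? Yes
  'aaa': in L2? Yes
  'abb': in L2? No
  'ba': in L2? Yes
  'bb': in L2? Yes
Intersection = {aa, aaa, ba, bb}
|L1 ∩ L2| = 4

4


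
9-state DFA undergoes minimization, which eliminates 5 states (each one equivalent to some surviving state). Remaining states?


Original DFA: 9 states
Redundant states removed: 5
Minimized states = original - removed
= 9 - 5
= 4

4


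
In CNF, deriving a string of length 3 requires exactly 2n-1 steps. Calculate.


Chomsky Normal Form derivation:
String length n = 3
Each step either:
  - Splits a nonterminal into two (n-1 such steps)
  - Converts a nonterminal to terminal (n such steps)
Total = (n-1) + n = 2n - 1
= 2(3) - 1
= 6 - 1
= 5

5


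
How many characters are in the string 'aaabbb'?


String: 'aaabbb'
Counting characters:
  'a' appears 3 time(s)
  'b' appears 3 time(s)
Total length = 3 + 3 = 6

6


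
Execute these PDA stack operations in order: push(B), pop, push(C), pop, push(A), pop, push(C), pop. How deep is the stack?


Tracing stack operations:
  push(B) -> stack = [B], depth=1
  pop -> removed B, stack = [], depth=0
  push(C) -> stack = [C], depth=1
  pop -> removed C, stack = [], depth=0
  push(A) -> stack = [A], depth=1
  pop -> removed A, stack = [], depth=0
  push(C) -> stack = [C], depth=1
  pop -> removed C, stack = [], depth=0
Final depth = 0

0


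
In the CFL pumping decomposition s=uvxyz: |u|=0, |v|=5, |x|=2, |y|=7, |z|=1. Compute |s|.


|s| = |u| + |v| + |x| + |y| + |z|
= 0 + 5 + 2 + 7 + 1
= 5 + 2 + 8
= 7 + 8
= 15

15


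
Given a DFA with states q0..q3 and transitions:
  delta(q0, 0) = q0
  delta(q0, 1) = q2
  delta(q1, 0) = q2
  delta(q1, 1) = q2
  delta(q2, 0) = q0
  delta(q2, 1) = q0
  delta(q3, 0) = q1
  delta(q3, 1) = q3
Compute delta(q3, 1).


Looking up transition function:
delta(q3, 1) in the table
Row: q3, Column: 1
Result: q3

q3


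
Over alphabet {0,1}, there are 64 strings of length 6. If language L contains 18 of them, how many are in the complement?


Alphabet: {0,1}
String length: 6
Total strings of length 6 = 2^6 = 64
Strings in L = 18
Complement = total - |L|
= 64 - 18
= 46

46


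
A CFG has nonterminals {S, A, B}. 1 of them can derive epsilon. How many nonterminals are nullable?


Nonterminals: {S, A, B}
A nonterminal is nullable if it can derive epsilon
Counting nullable nonterminals: 1
Total nullable = 1

1


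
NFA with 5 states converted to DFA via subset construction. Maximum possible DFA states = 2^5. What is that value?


NFA has 5 states
Subset construction: each DFA state = subset of NFA states
Maximum subsets = 2^5
2^5 = 32

32


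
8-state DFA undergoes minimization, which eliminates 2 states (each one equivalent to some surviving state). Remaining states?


Original DFA: 8 states
Redundant states removed: 2
Minimized states = original - removed
= 8 - 2
= 6

6


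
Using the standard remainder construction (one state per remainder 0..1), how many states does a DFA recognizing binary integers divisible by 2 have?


Divisibility by 2 is tracked via the remainder mod 2: 0, 1, ..., 1
The construction assigns one state to each remainder
Number of remainders = 2

2


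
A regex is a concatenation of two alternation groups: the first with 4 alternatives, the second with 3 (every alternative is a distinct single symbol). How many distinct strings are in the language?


First group: 4 alternatives
Second group: 3 alternatives
Concatenation: each choice from group 1 pairs with each from group 2
Total = 4 x 3 = 12

12


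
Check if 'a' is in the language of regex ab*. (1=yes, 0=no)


Pattern: ab*
String: 'a'
Pattern requires: exactly one 'a' followed by zero or more 'b's
First char is 'a' -> OK
Rest '': all b's? Yes
Result: 1

1


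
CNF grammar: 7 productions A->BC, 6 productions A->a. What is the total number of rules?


CNF allows two rule forms:
  A -> BC (binary): 7 rules
  A -> a (terminal): 6 rules
Total = 7 + 6 = 13

13


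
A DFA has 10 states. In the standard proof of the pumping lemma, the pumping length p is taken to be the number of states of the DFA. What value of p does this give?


Pumping lemma for regular languages (standard proof):
Take p = |Q|, the number of DFA states.
Any string of length >= |Q| passes through |Q|+1 states while reading its first |Q| symbols,
so by pigeonhole some state repeats, giving the loop that can be pumped.
Here |Q| = 10
Therefore the proof uses p = 10

10


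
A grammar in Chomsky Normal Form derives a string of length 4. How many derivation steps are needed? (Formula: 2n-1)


Chomsky Normal Form derivation:
String length n = 4
Each step either:
  - Splits a nonterminal into two (n-1 such steps)
  - Converts a nonterminal to terminal (n such steps)
Total = (n-1) + n = 2n - 1
= 2(4) - 1
= 8 - 1
= 7

7


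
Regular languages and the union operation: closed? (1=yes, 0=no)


Regular languages are closed under all standard operations:
- Union: Yes (product construction)
- Intersection: Yes (product construction)
- Complement: Yes (swap accept/reject)
- Concatenation: Yes (NFA construction)
Operation: union -> Closed

1


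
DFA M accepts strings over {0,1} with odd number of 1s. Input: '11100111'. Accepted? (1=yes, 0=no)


DFA has 2 states: q_even (start, accept=no) and q_odd
Processing string '11100111' character by character:
  Position 0: read '1', 1-count=1 -> q_odd
  Position 1: read '1', 1-count=2 -> q_even
  Position 2: read '1', 1-count=3 -> q_odd
  Position 3: read '0', 1-count=3 -> q_odd (no change)
  Position 4: read '0', 1-count=3 -> q_odd (no change)
  Position 5: read '1', 1-count=4 -> q_even
  Position 6: read '1', 1-count=5 -> q_odd
  Position 7: read '1', 1-count=6 -> q_even
Final state: q_even, total 1s = 6 (even); the DFA requires an odd count -> reject

0


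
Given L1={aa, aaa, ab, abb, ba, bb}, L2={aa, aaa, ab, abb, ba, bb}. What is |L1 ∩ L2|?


L1 = {aa, aaa, ab, abb, ba, bb}
L2 = {aa, aaa, ab, abb, ba, bb}
Checking each string in L1 against L2:
  'aa': in L2? Yes
  'aaa': in L2? Yes
  'ab': in L2? Yes
  'abb': in L2? Yes
  'ba': in L2? Yes
  'bb': in L2? Yes
Intersection = {aa, aaa, ab, abb, ba, bb}
|L1 ∩ L2| = 6

6


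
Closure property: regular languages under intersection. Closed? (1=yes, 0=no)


Regular languages are closed under:
- Union (DFA product construction)
- Intersection (DFA product construction)
- Complement (swap accept/reject states)
- Concatenation (NFA construction)
- Kleene star (NFA construction)
intersection is in this list
Therefore: closed

1


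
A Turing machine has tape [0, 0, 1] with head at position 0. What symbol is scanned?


Tape: [0, 0, 1]
Positions: 0 1 2
Values:    0 0 1
Head at position 0
tape[0] = 0

0


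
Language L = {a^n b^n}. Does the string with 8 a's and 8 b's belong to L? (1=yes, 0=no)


Language requires equal numbers of a's and b's
PDA pushes for each 'a', pops for each 'b'
Number of a's = 8
Number of b's = 8
8 == 8 -> Accept

1


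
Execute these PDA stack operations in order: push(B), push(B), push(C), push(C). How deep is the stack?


Tracing stack operations:
  push(B) -> stack = [B], depth=1
  push(B) -> stack = [B,B], depth=2
  push(C) -> stack = [B,B,C], depth=3
  push(C) -> stack = [B,B,C,C], depth=4
Final depth = 4

4


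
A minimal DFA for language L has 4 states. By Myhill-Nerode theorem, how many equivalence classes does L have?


Myhill-Nerode theorem:
Number of equivalence classes = number of states in minimal DFA
Minimal DFA states = 4
Therefore equivalence classes = 4

4


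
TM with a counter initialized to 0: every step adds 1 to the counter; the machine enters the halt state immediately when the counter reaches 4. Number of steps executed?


Counter starts at 0. Counting sequence:
  Step 1: counter = 1
  Step 2: counter = 2
  Step 3: counter = 3
  Step 4: counter = 4
Counter reached 4 -> halt
Total steps = 4

4


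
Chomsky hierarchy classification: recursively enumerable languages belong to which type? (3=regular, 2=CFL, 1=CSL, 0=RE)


Chomsky hierarchy levels:
  Type 3: Regular (DFA/NFA/regex)
  Type 2: Context-free (PDA)
  Type 1: Context-sensitive
  Type 0: Recursively enumerable (TM)
'recursively enumerable' corresponds to Type 0

0


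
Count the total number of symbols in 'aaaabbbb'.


String: 'aaaabbbb'
Counting characters:
  'a' appears 4 time(s)
  'b' appears 4 time(s)
Total length = 4 + 4 = 8

8


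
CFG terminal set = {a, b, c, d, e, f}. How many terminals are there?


Terminal symbols: a, b, c, d, e, f
Counting each: a (#1), b (#2), c (#3), d (#4), e (#5), f (#6)
Total = 6

6


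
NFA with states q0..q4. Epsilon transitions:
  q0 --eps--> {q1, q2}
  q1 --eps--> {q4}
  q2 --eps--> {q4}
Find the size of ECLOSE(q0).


Starting from q0
Initialize closure = {q0}
Follow epsilon from q0 -> add q1
Follow epsilon from q0 -> add q2
Follow epsilon from q2 -> add q4
Final closure: {q0, q1, q2, q4}
Size = 4

4


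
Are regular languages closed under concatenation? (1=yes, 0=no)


Regular languages are closed under all standard operations:
- Union: Yes (product construction)
- Intersection: Yes (product construction)
- Complement: Yes (swap accept/reject)
- Concatenation: Yes (NFA construction)
Operation: concatenation -> Closed

1


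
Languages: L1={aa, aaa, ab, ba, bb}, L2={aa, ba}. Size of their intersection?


L1 = {aa, aaa, ab, ba, bb}
L2 = {aa, ba}
Checking each string in L1 against L2:
  'aa': in L2? Yes
  'aaa': in L2? No
  'ab': in L2? No
  'ba': in L2? Yes
  'bb': in L2? No
Intersection = {aa, ba}
|L1 ∩ L2| = 2

2


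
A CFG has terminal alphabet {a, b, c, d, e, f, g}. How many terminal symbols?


Terminal symbols: a, b, c, d, e, f, g
Counting each: a (#1), b (#2), c (#3), d (#4), e (#5), f (#6), g (#7)
Total = 7

7


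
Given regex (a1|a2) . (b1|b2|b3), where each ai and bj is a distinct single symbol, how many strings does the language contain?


First group: 2 alternatives
Second group: 3 alternatives
Concatenation: each choice from group 1 pairs with each from group 2
Total = 2 x 3 = 6

6


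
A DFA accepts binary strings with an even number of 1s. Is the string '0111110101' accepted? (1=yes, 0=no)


DFA has 2 states: q_even (start, accept=yes) and q_odd
Processing string '0111110101' character by character:
  Position 0: read '0', 1-count=0 -> q_even (no change)
  Position 1: read '1', 1-count=1 -> q_odd
  Position 2: read '1', 1-count=2 -> q_even
  Position 3: read '1', 1-count=3 -> q_odd
  Position 4: read '1', 1-count=4 -> q_even
  Position 5: read '1', 1-count=5 -> q_odd
  Position 6: read '0', 1-count=5 -> q_odd (no change)
  Position 7: read '1', 1-count=6 -> q_even
  Position 8: read '0', 1-count=6 -> q_even (no change)
  Position 9: read '1', 1-count=7 -> q_odd
Final state: q_odd, total 1s = 7 (odd); the DFA requires an even count -> reject

0


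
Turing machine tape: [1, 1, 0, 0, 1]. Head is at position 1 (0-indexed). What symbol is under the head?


Tape: [1, 1, 0, 0, 1]
Positions: 0 1 2 3 4
Values:    1 1 0 0 1
Head at position 1
tape[1] = 1

1


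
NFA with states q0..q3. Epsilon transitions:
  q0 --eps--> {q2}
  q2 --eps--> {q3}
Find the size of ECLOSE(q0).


Starting from q0
Initialize closure = {q0}
Follow epsilon from q0 -> add q2
Follow epsilon from q2 -> add q3
Final closure: {q0, q2, q3}
Size = 3

3


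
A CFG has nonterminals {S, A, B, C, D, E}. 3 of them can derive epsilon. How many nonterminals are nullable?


Nonterminals: {S, A, B, C, D, E}
A nonterminal is nullable if it can derive epsilon
Counting nullable nonterminals: 3
Total nullable = 3

3


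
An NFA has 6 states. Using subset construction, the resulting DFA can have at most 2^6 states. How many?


NFA has 6 states
Subset construction: each DFA state = subset of NFA states
Maximum subsets = 2^6
2^6 = 64

64


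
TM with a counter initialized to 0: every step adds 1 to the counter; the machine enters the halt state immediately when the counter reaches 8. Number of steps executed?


Counter starts at 0. Counting sequence:
  Step 1: counter = 1
  Step 2: counter = 2
  Step 3: counter = 3
  Step 4: counter = 4
  Step 5: counter = 5
  Step 6: counter = 6
  Step 7: counter = 7
  Step 8: counter = 8
Counter reached 8 -> halt
Total steps = 8

8


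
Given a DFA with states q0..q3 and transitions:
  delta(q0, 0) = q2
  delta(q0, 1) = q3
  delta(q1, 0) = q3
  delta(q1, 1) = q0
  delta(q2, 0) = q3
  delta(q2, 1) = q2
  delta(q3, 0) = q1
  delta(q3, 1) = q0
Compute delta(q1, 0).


Looking up transition function:
delta(q1, 0) in the table
Row: q1, Column: 0
Result: q3

q3


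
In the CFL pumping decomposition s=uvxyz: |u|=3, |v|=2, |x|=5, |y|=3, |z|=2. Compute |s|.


|s| = |u| + |v| + |x| + |y| + |z|
= 3 + 2 + 5 + 3 + 2
= 5 + 5 + 5
= 10 + 5
= 15

15


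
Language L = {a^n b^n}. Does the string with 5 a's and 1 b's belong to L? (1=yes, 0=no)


Language requires equal numbers of a's and b's
PDA pushes for each 'a', pops for each 'b'
Number of a's = 5
Number of b's = 1
5 != 1 -> Reject

0


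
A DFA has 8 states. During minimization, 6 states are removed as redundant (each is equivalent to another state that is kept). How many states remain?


Original DFA: 8 states
Redundant states removed: 6
Minimized states = original - removed
= 8 - 6
= 2

2


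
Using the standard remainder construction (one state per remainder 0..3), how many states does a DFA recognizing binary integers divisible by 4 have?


Divisibility by 4 is tracked via the remainder mod 4: 0, 1, ..., 3
The construction assigns one state to each remainder
Number of remainders = 4

4


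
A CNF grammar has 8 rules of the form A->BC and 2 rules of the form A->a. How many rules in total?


CNF allows two rule forms:
  A -> BC (binary): 8 rules
  A -> a (terminal): 2 rules
Total = 8 + 2 = 10

10


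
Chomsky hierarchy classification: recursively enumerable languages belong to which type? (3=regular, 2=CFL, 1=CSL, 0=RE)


Chomsky hierarchy levels:
  Type 3: Regular (DFA/NFA/regex)
  Type 2: Context-free (PDA)
  Type 1: Context-sensitive
  Type 0: Recursively enumerable (TM)
'recursively enumerable' corresponds to Type 0

0


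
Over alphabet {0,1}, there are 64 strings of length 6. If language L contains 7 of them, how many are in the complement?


Alphabet: {0,1}
String length: 6
Total strings of length 6 = 2^6 = 64
Strings in L = 7
Complement = total - |L|
= 64 - 7
= 57

57


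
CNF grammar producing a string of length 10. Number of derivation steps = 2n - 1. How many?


Chomsky Normal Form derivation:
String length n = 10
Each step either:
  - Splits a nonterminal into two (n-1 such steps)
  - Converts a nonterminal to terminal (n such steps)
Total = (n-1) + n = 2n - 1
= 2(10) - 1
= 20 - 1
= 19

19


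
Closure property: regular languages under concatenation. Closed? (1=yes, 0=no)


Regular languages are closed under:
- Union (DFA product construction)
- Intersection (DFA product construction)
- Complement (swap accept/reject states)
- Concatenation (NFA construction)
- Kleene star (NFA construction)
concatenation is in this list
Therefore: closed

1


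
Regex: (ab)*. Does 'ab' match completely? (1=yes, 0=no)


Pattern: (ab)*
String: 'ab'
Pattern requires: zero or more repetitions of 'ab'
Pairs: ['ab']
All pairs are 'ab'? Yes
Result: 1

1


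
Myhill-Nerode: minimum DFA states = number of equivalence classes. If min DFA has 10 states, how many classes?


Myhill-Nerode theorem:
Number of equivalence classes = number of states in minimal DFA
Minimal DFA states = 10
Therefore equivalence classes = 10

10


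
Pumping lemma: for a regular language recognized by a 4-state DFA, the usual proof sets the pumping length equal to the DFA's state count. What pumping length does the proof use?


Pumping lemma for regular languages (standard proof):
Take p = |Q|, the number of DFA states.
Any string of length >= |Q| passes through |Q|+1 states while reading its first |Q| symbols,
so by pigeonhole some state repeats, giving the loop that can be pumped.
Here |Q| = 4
Therefore the proof uses p = 4

4


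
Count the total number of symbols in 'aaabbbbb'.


String: 'aaabbbbb'
Counting characters:
  'a' appears 3 time(s)
  'b' appears 5 time(s)
Total length = 3 + 5 = 8

8


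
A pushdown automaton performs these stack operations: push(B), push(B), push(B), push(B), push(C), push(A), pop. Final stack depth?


Tracing stack operations:
  push(B) -> stack = [B], depth=1
  push(B) -> stack = [B,B], depth=2
  push(B) -> stack = [B,B,B], depth=3
  push(B) -> stack = [B,B,B,B], depth=4
  push(C) -> stack = [B,B,B,B,C], depth=5
  push(A) -> stack = [B,B,B,B,C,A], depth=6
  pop -> removed A, stack = [B,B,B,B,C], depth=5
Final depth = 5

5


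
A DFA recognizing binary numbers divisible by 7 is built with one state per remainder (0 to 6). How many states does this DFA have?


Divisibility by 7 is tracked via the remainder mod 7: 0, 1, ..., 6
The construction assigns one state to each remainder
Number of remainders = 7

7


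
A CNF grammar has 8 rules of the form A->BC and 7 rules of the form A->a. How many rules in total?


CNF allows two rule forms:
  A -> BC (binary): 8 rules
  A -> a (terminal): 7 rules
Total = 8 + 7 = 15

15


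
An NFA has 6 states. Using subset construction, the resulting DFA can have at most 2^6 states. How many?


NFA has 6 states
Subset construction: each DFA state = subset of NFA states
Maximum subsets = 2^6
2^6 = 64

64


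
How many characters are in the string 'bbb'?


String: 'bbb'
Counting characters:
  'b' appears 3 time(s)
Total length = 0 + 3 = 3

3


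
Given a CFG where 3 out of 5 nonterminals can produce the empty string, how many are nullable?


Nonterminals: {S, A, B, C, D}
A nonterminal is nullable if it can derive epsilon
Counting nullable nonterminals: 3
Total nullable = 3

3


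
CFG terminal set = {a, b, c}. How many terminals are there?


Terminal symbols: a, b, c
Counting each: a (#1), b (#2), c (#3)
Total = 3

3


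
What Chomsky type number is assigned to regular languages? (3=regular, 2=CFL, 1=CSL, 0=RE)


Chomsky hierarchy levels:
  Type 3: Regular (DFA/NFA/regex)
  Type 2: Context-free (PDA)
  Type 1: Context-sensitive
  Type 0: Recursively enumerable (TM)
'regular' corresponds to Type 3

3


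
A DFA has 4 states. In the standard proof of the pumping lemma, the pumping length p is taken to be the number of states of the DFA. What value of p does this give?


Pumping lemma for regular languages (standard proof):
Take p = |Q|, the number of DFA states.
Any string of length >= |Q| passes through |Q|+1 states while reading its first |Q| symbols,
so by pigeonhole some state repeats, giving the loop that can be pumped.
Here |Q| = 4
Therefore the proof uses p = 4

4


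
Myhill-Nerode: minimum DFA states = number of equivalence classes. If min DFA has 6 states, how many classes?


Myhill-Nerode theorem:
Number of equivalence classes = number of states in minimal DFA
Minimal DFA states = 6
Therefore equivalence classes = 6

6


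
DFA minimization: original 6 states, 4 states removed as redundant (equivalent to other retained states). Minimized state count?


Original DFA: 6 states
Redundant states removed: 4
Minimized states = original - removed
= 6 - 4
= 2

2


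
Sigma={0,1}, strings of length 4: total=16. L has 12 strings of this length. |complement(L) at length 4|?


Alphabet: {0,1}
String length: 4
Total strings of length 4 = 2^4 = 16
Strings in L = 12
Complement = total - |L|
= 16 - 12
= 4

4


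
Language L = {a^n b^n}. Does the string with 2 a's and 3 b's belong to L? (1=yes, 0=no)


Language requires equal numbers of a's and b's
PDA pushes for each 'a', pops for each 'b'
Number of a's = 2
Number of b's = 3
2 != 3 -> Reject

0


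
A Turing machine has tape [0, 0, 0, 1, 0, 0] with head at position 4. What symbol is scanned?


Tape: [0, 0, 0, 1, 0, 0]
Positions: 0 1 2 3 4 5
Values:    0 0 0 1 0 0
Head at position 4
tape[4] = 0

0


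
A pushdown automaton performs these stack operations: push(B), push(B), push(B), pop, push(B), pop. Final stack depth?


Tracing stack operations:
  push(B) -> stack = [B], depth=1
  push(B) -> stack = [B,B], depth=2
  push(B) -> stack = [B,B,B], depth=3
  pop -> removed B, stack = [B,B], depth=2
  push(B) -> stack = [B,B,B], depth=3
  pop -> removed B, stack = [B,B], depth=2
Final depth = 2

2


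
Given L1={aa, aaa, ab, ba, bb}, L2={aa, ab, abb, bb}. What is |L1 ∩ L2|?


L1 = {aa, aaa, ab, ba, bb}
L2 = {aa, ab, abb, bb}
Checking each string in L1 against L2:
  'aa': in L2? Yes
  'aaa': in L2? No
  'ab': in L2? Yes
  'ba': in L2? No
  'bb': in L2? Yes
Intersection = {aa, ab, bb}
|L1 ∩ L2| = 3

3


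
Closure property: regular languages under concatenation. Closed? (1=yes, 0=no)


Regular languages are closed under:
- Union (DFA product construction)
- Intersection (DFA product construction)
- Complement (swap accept/reject states)
- Concatenation (NFA construction)
- Kleene star (NFA construction)
concatenation is in this list
Therefore: closed

1


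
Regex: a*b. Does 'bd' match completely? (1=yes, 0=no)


Pattern: a*b
String: 'bd'
Pattern requires: zero or more 'a's followed by exactly one 'b'
Found 0 leading 'a's
Remaining: 'bd'
Remaining is not 'b' -> no match
Result: 0

0


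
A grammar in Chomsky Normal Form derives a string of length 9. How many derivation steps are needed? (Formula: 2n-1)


Chomsky Normal Form derivation:
String length n = 9
Each step either:
  - Splits a nonterminal into two (n-1 such steps)
  - Converts a nonterminal to terminal (n such steps)
Total = (n-1) + n = 2n - 1
= 2(9) - 1
= 18 - 1
= 17

17


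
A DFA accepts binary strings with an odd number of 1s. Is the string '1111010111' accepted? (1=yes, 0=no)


DFA has 2 states: q_even (start, accept=no) and q_odd
Processing string '1111010111' character by character:
  Position 0: read '1', 1-count=1 -> q_odd
  Position 1: read '1', 1-count=2 -> q_even
  Position 2: read '1', 1-count=3 -> q_odd
  Position 3: read '1', 1-count=4 -> q_even
  Position 4: read '0', 1-count=4 -> q_even (no change)
  Position 5: read '1', 1-count=5 -> q_odd
  Position 6: read '0', 1-count=5 -> q_odd (no change)
  Position 7: read '1', 1-count=6 -> q_even
  Position 8: read '1', 1-count=7 -> q_odd
  Position 9: read '1', 1-count=8 -> q_even
Final state: q_even, total 1s = 8 (even); the DFA requires an odd count -> reject

0


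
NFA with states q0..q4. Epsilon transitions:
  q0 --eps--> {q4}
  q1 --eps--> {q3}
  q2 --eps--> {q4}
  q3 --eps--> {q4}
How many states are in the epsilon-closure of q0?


Starting from q0
Initialize closure = {q0}
Follow epsilon from q0 -> add q4
Final closure: {q0, q4}
Size = 2

2


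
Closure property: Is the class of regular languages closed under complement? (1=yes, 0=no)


Regular languages are closed under all standard operations:
- Union: Yes (product construction)
- Intersection: Yes (product construction)
- Complement: Yes (swap accept/reject)
- Concatenation: Yes (NFA construction)
Operation: complement -> Closed

1


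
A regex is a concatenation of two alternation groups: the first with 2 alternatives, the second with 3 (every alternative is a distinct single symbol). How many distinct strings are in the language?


First group: 2 alternatives
Second group: 3 alternatives
Concatenation: each choice from group 1 pairs with each from group 2
Total = 2 x 3 = 6

6


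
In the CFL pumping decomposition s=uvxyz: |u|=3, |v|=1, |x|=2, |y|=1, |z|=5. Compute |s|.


|s| = |u| + |v| + |x| + |y| + |z|
= 3 + 1 + 2 + 1 + 5
= 4 + 2 + 6
= 6 + 6
= 12

12


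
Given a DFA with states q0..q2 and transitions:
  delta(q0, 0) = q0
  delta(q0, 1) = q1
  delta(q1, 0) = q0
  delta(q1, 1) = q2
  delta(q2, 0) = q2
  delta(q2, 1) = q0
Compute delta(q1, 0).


Looking up transition function:
delta(q1, 0) in the table
Row: q1, Column: 0
Result: q0

q0


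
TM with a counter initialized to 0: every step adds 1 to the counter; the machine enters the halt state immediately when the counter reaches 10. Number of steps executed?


Counter starts at 0. Counting sequence:
  Step 1: counter = 1
  Step 2: counter = 2
  Step 3: counter = 3
  Step 4: counter = 4
  Step 5: counter = 5
  Step 6: counter = 6
  ...
  Step 10: counter = 10
Counter reached 10 -> halt
Total steps = 10

10


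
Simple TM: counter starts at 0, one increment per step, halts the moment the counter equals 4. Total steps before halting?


Counter starts at 0. Counting sequence:
  Step 1: counter = 1
  Step 2: counter = 2
  Step 3: counter = 3
  Step 4: counter = 4
Counter reached 4 -> halt
Total steps = 4

4


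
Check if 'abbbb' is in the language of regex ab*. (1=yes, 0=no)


Pattern: ab*
String: 'abbbb'
Pattern requires: exactly one 'a' followed by zero or more 'b's
First char is 'a' -> OK
Rest 'bbbb': all b's? Yes
Result: 1

1


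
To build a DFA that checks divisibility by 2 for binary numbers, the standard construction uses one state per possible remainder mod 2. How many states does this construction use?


Divisibility by 2 is tracked via the remainder mod 2: 0, 1, ..., 1
The construction assigns one state to each remainder
Number of remainders = 2

2


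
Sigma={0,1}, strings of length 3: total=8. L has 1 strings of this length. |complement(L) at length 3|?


Alphabet: {0,1}
String length: 3
Total strings of length 3 = 2^3 = 8
Strings in L = 1
Complement = total - |L|
= 8 - 1
= 7

7


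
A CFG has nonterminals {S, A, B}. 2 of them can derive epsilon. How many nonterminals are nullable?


Nonterminals: {S, A, B}
A nonterminal is nullable if it can derive epsilon
Counting nullable nonterminals: 2
Total nullable = 2

2


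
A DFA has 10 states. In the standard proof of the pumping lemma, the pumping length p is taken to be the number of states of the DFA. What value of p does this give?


Pumping lemma for regular languages (standard proof):
Take p = |Q|, the number of DFA states.
Any string of length >= |Q| passes through |Q|+1 states while reading its first |Q| symbols,
so by pigeonhole some state repeats, giving the loop that can be pumped.
Here |Q| = 10
Therefore the proof uses p = 10

10


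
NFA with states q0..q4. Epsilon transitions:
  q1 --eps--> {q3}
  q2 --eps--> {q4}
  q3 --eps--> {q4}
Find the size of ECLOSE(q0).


Starting from q0
Initialize closure = {q0}
q0 has no outgoing epsilon transitions -> nothing to add
Final closure: {q0}
Size = 1

1


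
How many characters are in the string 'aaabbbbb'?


String: 'aaabbbbb'
Counting characters:
  'a' appears 3 time(s)
  'b' appears 5 time(s)
Total length = 3 + 5 = 8

8


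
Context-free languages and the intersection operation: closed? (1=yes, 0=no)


CFL closure properties:
  Closed under: union, concatenation, Kleene star
  NOT closed under: intersection, complement
Operation 'intersection' is in not-closed list -> No (not closed)

0


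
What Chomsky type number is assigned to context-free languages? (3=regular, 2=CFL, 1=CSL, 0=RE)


Chomsky hierarchy levels:
  Type 3: Regular (DFA/NFA/regex)
  Type 2: Context-free (PDA)
  Type 1: Context-sensitive
  Type 0: Recursively enumerable (TM)
'context-free' corresponds to Type 2

2


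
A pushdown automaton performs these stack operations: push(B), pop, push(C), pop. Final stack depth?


Tracing stack operations:
  push(B) -> stack = [B], depth=1
  pop -> removed B, stack = [], depth=0
  push(C) -> stack = [C], depth=1
  pop -> removed C, stack = [], depth=0
Final depth = 0

0


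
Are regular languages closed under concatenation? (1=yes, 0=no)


Regular languages are closed under:
- Union (DFA product construction)
- Intersection (DFA product construction)
- Complement (swap accept/reject states)
- Concatenation (NFA construction)
- Kleene star (NFA construction)
concatenation is in this list
Therefore: closed

1


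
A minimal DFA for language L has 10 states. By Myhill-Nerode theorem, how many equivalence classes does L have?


Myhill-Nerode theorem:
Number of equivalence classes = number of states in minimal DFA
Minimal DFA states = 10
Therefore equivalence classes = 10

10


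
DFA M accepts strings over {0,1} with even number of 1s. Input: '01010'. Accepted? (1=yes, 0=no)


DFA has 2 states: q_even (start, accept=yes) and q_odd
Processing string '01010' character by character:
  Position 0: read '0', 1-count=0 -> q_even (no change)
  Position 1: read '1', 1-count=1 -> q_odd
  Position 2: read '0', 1-count=1 -> q_odd (no change)
  Position 3: read '1', 1-count=2 -> q_even
  Position 4: read '0', 1-count=2 -> q_even (no change)
Final state: q_even, total 1s = 2 (even); the DFA requires an even count -> accept

1


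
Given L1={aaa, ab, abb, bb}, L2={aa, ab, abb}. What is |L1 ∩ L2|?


L1 = {aaa, ab, abb, bb}
L2 = {aa, ab, abb}
Checking each string in L1 against L2:
  'aaa': in L2? No
  'ab': in L2? Yes
  'abb': in L2? Yes
  'bb': in L2? No
Intersection = {ab, abb}
|L1 ∩ L2| = 2

2


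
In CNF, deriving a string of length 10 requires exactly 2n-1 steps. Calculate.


Chomsky Normal Form derivation:
String length n = 10
Each step either:
  - Splits a nonterminal into two (n-1 such steps)
  - Converts a nonterminal to terminal (n such steps)
Total = (n-1) + n = 2n - 1
= 2(10) - 1
= 20 - 1
= 19

19


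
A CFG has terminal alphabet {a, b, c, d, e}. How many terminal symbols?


Terminal symbols: a, b, c, d, e
Counting each: a (#1), b (#2), c (#3), d (#4), e (#5)
Total = 5

5


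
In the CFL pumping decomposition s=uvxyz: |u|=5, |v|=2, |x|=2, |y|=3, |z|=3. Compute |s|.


|s| = |u| + |v| + |x| + |y| + |z|
= 5 + 2 + 2 + 3 + 3
= 7 + 2 + 6
= 9 + 6
= 15

15


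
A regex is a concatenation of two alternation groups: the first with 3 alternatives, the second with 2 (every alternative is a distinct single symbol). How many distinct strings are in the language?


First group: 3 alternatives
Second group: 2 alternatives
Concatenation: each choice from group 1 pairs with each from group 2
Total = 3 x 2 = 6

6


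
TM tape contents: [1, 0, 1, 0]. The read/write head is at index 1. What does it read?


Tape: [1, 0, 1, 0]
Positions: 0 1 2 3
Values:    1 0 1 0
Head at position 1
tape[1] = 0

0


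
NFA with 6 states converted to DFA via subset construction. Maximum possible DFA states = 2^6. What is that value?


NFA has 6 states
Subset construction: each DFA state = subset of NFA states
Maximum subsets = 2^6
2^6 = 64

64


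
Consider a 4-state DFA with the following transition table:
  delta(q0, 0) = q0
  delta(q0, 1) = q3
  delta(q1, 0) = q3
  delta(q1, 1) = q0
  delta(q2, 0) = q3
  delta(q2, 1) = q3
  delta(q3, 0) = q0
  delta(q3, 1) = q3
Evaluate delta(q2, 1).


Looking up transition function:
delta(q2, 1) in the table
Row: q2, Column: 1
Result: q3

q3


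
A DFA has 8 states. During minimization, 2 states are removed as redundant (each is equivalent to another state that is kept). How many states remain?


Original DFA: 8 states
Redundant states removed: 2
Minimized states = original - removed
= 8 - 2
= 6

6


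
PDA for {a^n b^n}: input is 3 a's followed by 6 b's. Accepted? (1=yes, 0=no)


Language requires equal numbers of a's and b's
PDA pushes for each 'a', pops for each 'b'
Number of a's = 3
Number of b's = 6
3 != 6 -> Reject

0


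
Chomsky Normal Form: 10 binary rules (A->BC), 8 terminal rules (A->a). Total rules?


CNF allows two rule forms:
  A -> BC (binary): 10 rules
  A -> a (terminal): 8 rules
Total = 10 + 8 = 18

18


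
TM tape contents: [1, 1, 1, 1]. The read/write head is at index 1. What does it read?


Tape: [1, 1, 1, 1]
Positions: 0 1 2 3
Values:    1 1 1 1
Head at position 1
tape[1] = 1

1


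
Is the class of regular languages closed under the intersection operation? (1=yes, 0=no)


Regular languages are closed under:
- Union (DFA product construction)
- Intersection (DFA product construction)
- Complement (swap accept/reject states)
- Concatenation (NFA construction)
- Kleene star (NFA construction)
intersection is in this list
Therefore: closed

1


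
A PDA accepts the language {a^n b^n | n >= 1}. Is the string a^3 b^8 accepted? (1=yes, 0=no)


Language requires equal numbers of a's and b's
PDA pushes for each 'a', pops for each 'b'
Number of a's = 3
Number of b's = 8
3 != 8 -> Reject

0


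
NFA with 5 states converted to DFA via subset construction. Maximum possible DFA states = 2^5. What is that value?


NFA has 5 states
Subset construction: each DFA state = subset of NFA states
Maximum subsets = 2^5
2^5 = 32

32


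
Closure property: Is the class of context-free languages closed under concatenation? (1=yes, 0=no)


CFL closure properties:
  Closed under: union, concatenation, Kleene star
  NOT closed under: intersection, complement
Operation 'concatenation' is in closed list -> Yes (closed)

1


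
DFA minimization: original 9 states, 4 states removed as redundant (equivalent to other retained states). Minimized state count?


Original DFA: 9 states
Redundant states removed: 4
Minimized states = original - removed
= 9 - 4
= 5

5


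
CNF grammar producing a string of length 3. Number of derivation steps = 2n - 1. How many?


Chomsky Normal Form derivation:
String length n = 3
Each step either:
  - Splits a nonterminal into two (n-1 such steps)
  - Converts a nonterminal to terminal (n such steps)
Total = (n-1) + n = 2n - 1
= 2(3) - 1
= 6 - 1
= 5

5


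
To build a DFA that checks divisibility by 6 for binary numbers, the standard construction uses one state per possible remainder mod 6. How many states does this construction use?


Divisibility by 6 is tracked via the remainder mod 6: 0, 1, ..., 5
The construction assigns one state to each remainder
Number of remainders = 6

6


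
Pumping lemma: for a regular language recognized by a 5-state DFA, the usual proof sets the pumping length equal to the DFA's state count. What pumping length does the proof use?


Pumping lemma for regular languages (standard proof):
Take p = |Q|, the number of DFA states.
Any string of length >= |Q| passes through |Q|+1 states while reading its first |Q| symbols,
so by pigeonhole some state repeats, giving the loop that can be pumped.
Here |Q| = 5
Therefore the proof uses p = 5

5


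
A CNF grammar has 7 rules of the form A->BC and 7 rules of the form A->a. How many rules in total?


CNF allows two rule forms:
  A -> BC (binary): 7 rules
  A -> a (terminal): 7 rules
Total = 7 + 7 = 14

14


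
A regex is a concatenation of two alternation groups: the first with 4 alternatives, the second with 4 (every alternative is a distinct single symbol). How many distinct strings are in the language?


First group: 4 alternatives
Second group: 4 alternatives
Concatenation: each choice from group 1 pairs with each from group 2
Total = 4 x 4 = 16

16


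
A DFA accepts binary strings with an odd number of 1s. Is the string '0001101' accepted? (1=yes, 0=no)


DFA has 2 states: q_even (start, accept=no) and q_odd
Processing string '0001101' character by character:
  Position 0: read '0', 1-count=0 -> q_even (no change)
  Position 1: read '0', 1-count=0 -> q_even (no change)
  Position 2: read '0', 1-count=0 -> q_even (no change)
  Position 3: read '1', 1-count=1 -> q_odd
  Position 4: read '1', 1-count=2 -> q_even
  Position 5: read '0', 1-count=2 -> q_even (no change)
  Position 6: read '1', 1-count=3 -> q_odd
Final state: q_odd, total 1s = 3 (odd); the DFA requires an odd count -> accept

1


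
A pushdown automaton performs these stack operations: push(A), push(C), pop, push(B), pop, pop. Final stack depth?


Tracing stack operations:
  push(A) -> stack = [A], depth=1
  push(C) -> stack = [A,C], depth=2
  pop -> removed C, stack = [A], depth=1
  push(B) -> stack = [A,B], depth=2
  pop -> removed B, stack = [A], depth=1
  pop -> removed A, stack = [], depth=0
Final depth = 0

0


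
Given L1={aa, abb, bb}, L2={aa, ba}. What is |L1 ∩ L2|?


L1 = {aa, abb, bb}
L2 = {aa, ba}
Checking each string in L1 against L2:
  'aa': in L2? Yes
  'abb': in L2? No
  'bb': in L2? No
Intersection = {aa}
|L1 ∩ L2| = 1

1


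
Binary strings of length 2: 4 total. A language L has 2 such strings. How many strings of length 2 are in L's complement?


Alphabet: {0,1}
String length: 2
Total strings of length 2 = 2^2 = 4
Strings in L = 2
Complement = total - |L|
= 4 - 2
= 2

2


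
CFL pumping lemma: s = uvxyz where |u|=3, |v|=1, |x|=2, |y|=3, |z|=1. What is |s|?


|s| = |u| + |v| + |x| + |y| + |z|
= 3 + 1 + 2 + 3 + 1
= 4 + 2 + 4
= 6 + 4
= 10

10


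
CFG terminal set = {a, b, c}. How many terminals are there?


Terminal symbols: a, b, c
Counting each: a (#1), b (#2), c (#3)
Total = 3

3


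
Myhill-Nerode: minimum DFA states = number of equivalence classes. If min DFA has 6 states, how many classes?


Myhill-Nerode theorem:
Number of equivalence classes = number of states in minimal DFA
Minimal DFA states = 6
Therefore equivalence classes = 6

6


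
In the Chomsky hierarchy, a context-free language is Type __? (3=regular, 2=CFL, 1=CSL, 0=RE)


Chomsky hierarchy levels:
  Type 3: Regular (DFA/NFA/regex)
  Type 2: Context-free (PDA)
  Type 1: Context-sensitive
  Type 0: Recursively enumerable (TM)
'context-free' corresponds to Type 2

2


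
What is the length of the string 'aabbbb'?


String: 'aabbbb'
Counting characters:
  'a' appears 2 time(s)
  'b' appears 4 time(s)
Total length = 2 + 4 = 6

6


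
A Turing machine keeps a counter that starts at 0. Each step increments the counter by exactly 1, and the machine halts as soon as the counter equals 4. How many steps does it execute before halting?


Counter starts at 0. Counting sequence:
  Step 1: counter = 1
  Step 2: counter = 2
  Step 3: counter = 3
  Step 4: counter = 4
Counter reached 4 -> halt
Total steps = 4

4
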